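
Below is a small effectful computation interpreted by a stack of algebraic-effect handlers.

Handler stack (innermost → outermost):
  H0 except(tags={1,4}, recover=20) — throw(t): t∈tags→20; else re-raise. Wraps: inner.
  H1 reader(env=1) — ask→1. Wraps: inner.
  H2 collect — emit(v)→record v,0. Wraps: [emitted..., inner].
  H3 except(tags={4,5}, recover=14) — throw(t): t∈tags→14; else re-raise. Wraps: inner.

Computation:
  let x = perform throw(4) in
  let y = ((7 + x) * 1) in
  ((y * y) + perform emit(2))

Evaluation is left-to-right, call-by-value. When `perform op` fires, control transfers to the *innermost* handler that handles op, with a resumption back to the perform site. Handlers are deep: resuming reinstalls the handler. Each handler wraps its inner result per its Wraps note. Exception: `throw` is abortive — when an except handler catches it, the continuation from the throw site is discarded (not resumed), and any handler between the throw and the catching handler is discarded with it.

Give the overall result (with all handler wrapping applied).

Answer: [20]

Working:
throw(4) @ H0 caught ⇒ 20
H1 returns 20
H2 returns [20]
H3 returns [20]
= [20]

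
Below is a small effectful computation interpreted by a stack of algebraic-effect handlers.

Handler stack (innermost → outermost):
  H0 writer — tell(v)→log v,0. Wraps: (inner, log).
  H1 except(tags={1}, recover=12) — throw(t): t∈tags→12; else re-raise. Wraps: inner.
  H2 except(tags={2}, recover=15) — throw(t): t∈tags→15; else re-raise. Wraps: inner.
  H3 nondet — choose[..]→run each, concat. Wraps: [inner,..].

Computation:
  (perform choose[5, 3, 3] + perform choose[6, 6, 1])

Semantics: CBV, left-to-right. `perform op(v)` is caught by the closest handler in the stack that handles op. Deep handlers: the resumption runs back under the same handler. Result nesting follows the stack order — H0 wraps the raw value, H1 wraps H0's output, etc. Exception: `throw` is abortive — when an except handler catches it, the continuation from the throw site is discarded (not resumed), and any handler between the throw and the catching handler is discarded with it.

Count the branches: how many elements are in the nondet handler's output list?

Answer: 9

Evaluation trace:
choose[5, 3, 3] @ H3
  branch[0] choose=5:
    choose[6, 6, 1] @ H3
      branch[0] choose=6:
        H0 returns (11, ())
        H1 returns (11, ())
        H2 returns (11, ())
        H3 returns [(11, ())]
      branch[1] choose=6:
        H0 returns (11, ())
        H1 returns (11, ())
        H2 returns (11, ())
        H3 returns [(11, ())]
      branch[2] choose=1:
        H0 returns (6, ())
        H1 returns (6, ())
        H2 returns (6, ())
        H3 returns [(6, ())]
  branch[1] choose=3:
    choose[6, 6, 1] @ H3
      branch[0] choose=6:
        H0 returns (9, ())
        H1 returns (9, ())
        H2 returns (9, ())
        H3 returns [(9, ())]
      branch[1] choose=6:
        H0 returns (9, ())
        H1 returns (9, ())
        H2 returns (9, ())
        H3 returns [(9, ())]
      branch[2] choose=1:
        H0 returns (4, ())
        H1 returns (4, ())
        H2 returns (4, ())
        H3 returns [(4, ())]
  branch[2] choose=3:
    choose[6, 6, 1] @ H3
      branch[0] choose=6:
        H0 returns (9, ())
        H1 returns (9, ())
        H2 returns (9, ())
        H3 returns [(9, ())]
      branch[1] choose=6:
        H0 returns (9, ())
        H1 returns (9, ())
        H2 returns (9, ())
        H3 returns [(9, ())]
      branch[2] choose=1:
        H0 returns (4, ())
        H1 returns (4, ())
        H2 returns (4, ())
        H3 returns [(4, ())]
= [(11, ()), (11, ()), (6, ()), (9, ()), (9, ()), (4, ()), (9, ()), (9, ()), (4, ())]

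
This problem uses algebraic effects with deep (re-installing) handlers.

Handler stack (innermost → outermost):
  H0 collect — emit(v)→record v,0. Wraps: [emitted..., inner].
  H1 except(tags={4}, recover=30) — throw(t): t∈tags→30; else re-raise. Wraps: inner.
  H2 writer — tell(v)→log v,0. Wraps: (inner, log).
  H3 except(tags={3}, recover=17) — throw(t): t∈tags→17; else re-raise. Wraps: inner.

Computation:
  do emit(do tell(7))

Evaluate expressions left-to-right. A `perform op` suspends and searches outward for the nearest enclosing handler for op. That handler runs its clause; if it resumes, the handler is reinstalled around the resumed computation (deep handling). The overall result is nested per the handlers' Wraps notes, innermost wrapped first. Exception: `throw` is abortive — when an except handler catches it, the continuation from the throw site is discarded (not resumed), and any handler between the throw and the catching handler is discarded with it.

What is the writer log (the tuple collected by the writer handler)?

Answer: (7)

Step-by-step:
tell(7) @ H2 ⇒ log+=7
emit(0) @ H0 ⇒ out+=0
H0 returns [0, 0]
H1 returns [0, 0]
H2 returns ([0, 0], (7))
H3 returns ([0, 0], (7))
= ([0, 0], (7))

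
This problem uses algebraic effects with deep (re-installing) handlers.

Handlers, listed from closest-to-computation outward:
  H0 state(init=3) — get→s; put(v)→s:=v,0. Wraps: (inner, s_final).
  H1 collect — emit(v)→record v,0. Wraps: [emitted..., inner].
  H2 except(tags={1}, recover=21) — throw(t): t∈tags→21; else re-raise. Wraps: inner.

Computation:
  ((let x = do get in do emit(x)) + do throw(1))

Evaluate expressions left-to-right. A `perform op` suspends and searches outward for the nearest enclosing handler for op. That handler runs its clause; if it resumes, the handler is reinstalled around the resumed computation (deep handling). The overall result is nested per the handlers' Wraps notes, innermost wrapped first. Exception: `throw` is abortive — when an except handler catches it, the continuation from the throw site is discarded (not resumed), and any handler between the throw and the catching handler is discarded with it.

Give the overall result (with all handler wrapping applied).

Step-by-step:
get @ H0 ⇒ 3
emit(3) @ H1 ⇒ out+=3
throw(1) @ H2 caught ⇒ 21
= 21

Answer: 21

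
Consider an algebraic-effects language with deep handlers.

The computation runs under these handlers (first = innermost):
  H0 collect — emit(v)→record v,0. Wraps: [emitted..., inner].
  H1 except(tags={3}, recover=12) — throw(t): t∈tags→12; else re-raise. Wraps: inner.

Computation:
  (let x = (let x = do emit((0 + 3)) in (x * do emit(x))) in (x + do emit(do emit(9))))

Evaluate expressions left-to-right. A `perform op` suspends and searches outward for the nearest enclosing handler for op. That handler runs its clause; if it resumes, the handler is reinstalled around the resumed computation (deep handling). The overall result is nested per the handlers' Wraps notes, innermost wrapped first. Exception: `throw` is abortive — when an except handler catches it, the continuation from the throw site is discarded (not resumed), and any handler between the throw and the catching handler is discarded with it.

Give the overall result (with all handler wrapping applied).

Working:
emit(3) @ H0 ⇒ out+=3
emit(0) @ H0 ⇒ out+=0
emit(9) @ H0 ⇒ out+=9
emit(0) @ H0 ⇒ out+=0
H0 returns [3, 0, 9, 0, 0]
H1 returns [3, 0, 9, 0, 0]
= [3, 0, 9, 0, 0]

Answer: [3, 0, 9, 0, 0]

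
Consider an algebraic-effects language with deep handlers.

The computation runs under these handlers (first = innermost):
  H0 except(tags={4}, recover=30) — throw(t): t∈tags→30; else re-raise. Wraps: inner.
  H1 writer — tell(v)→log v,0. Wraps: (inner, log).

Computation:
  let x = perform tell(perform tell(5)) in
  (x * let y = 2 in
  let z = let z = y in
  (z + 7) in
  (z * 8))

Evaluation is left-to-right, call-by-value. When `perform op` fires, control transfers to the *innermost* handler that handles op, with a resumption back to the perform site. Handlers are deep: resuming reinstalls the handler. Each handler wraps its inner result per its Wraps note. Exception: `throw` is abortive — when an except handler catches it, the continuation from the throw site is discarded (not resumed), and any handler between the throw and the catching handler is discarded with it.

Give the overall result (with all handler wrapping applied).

Answer: (0, (5, 0))

Evaluation trace:
tell(5) @ H1 ⇒ log+=5
tell(0) @ H1 ⇒ log+=0
H0 returns 0
H1 returns (0, (5, 0))
= (0, (5, 0))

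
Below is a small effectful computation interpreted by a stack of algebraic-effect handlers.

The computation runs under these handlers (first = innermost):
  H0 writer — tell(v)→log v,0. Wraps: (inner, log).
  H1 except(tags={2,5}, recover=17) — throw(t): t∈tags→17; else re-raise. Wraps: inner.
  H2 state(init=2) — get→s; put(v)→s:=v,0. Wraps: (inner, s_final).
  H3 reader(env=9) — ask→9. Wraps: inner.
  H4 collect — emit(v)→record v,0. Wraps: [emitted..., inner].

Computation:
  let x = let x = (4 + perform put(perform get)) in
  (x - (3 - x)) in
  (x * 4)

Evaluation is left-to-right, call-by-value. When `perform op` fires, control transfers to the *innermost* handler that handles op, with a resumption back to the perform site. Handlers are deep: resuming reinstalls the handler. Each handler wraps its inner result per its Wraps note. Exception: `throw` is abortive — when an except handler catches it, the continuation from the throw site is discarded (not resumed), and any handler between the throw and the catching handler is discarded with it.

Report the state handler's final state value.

Answer: 2

Working:
get @ H2 ⇒ 2
put(2) @ H2 ⇒ s:=2
H0 returns (20, ())
H1 returns (20, ())
H2 returns ((20, ()), 2)
H3 returns ((20, ()), 2)
H4 returns [((20, ()), 2)]
= [((20, ()), 2)]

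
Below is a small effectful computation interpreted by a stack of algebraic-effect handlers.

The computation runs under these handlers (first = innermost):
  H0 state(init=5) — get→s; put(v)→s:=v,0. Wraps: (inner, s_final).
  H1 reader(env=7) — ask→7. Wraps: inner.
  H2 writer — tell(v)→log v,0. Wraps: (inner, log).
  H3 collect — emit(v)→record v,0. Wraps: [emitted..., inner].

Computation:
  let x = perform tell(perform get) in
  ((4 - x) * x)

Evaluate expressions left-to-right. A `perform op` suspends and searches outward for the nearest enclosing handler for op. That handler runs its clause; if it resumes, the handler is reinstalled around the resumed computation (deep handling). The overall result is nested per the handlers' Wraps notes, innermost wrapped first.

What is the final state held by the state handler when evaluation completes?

Answer: 5

Evaluation trace:
get @ H0 ⇒ 5
tell(5) @ H2 ⇒ log+=5
H0 returns (0, 5)
H1 returns (0, 5)
H2 returns ((0, 5), (5))
H3 returns [((0, 5), (5))]
= [((0, 5), (5))]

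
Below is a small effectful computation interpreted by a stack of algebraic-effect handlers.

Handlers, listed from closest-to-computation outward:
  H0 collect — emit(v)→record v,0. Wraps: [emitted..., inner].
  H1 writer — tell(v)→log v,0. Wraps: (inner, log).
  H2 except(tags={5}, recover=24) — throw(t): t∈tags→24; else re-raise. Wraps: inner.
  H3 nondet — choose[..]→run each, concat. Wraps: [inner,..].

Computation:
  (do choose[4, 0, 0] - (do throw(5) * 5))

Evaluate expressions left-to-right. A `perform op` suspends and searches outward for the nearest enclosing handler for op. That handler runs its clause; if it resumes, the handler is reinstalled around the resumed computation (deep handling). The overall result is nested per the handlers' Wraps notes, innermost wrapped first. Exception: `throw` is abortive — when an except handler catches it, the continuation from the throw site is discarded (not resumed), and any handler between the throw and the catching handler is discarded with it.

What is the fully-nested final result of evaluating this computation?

Answer: [24, 24, 24]

Evaluation trace:
choose[4, 0, 0] @ H3
  branch[0] choose=4:
    throw(5) @ H2 caught ⇒ 24
    H3 returns [24]
  branch[1] choose=0:
    throw(5) @ H2 caught ⇒ 24
    H3 returns [24]
  branch[2] choose=0:
    throw(5) @ H2 caught ⇒ 24
    H3 returns [24]
= [24, 24, 24]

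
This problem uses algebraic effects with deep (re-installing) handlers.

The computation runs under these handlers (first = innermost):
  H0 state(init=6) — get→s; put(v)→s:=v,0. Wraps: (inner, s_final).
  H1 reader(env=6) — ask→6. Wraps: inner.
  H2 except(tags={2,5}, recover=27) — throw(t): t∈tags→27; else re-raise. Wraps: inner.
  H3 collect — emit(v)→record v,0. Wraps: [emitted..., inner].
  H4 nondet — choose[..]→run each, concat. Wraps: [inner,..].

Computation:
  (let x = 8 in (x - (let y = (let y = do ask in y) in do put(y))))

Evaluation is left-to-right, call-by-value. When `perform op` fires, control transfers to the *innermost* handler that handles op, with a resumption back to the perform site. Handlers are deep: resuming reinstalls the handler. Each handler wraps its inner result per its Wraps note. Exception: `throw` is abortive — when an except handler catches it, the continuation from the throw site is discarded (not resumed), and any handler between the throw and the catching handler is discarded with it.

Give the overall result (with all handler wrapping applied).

Answer: [[(8, 6)]]

Step-by-step:
ask @ H1 ⇒ 6
put(6) @ H0 ⇒ s:=6
H0 returns (8, 6)
H1 returns (8, 6)
H2 returns (8, 6)
H3 returns [(8, 6)]
H4 returns [[(8, 6)]]
= [[(8, 6)]]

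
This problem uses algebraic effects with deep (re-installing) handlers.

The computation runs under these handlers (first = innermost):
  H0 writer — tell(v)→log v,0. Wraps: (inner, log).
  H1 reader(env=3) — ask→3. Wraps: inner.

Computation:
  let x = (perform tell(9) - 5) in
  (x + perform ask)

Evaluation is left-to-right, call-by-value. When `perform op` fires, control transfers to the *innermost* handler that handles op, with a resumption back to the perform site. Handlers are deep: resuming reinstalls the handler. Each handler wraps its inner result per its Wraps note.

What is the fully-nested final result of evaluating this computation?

Answer: (-2, (9))

Working:
tell(9) @ H0 ⇒ log+=9
ask @ H1 ⇒ 3
H0 returns (-2, (9))
H1 returns (-2, (9))
= (-2, (9))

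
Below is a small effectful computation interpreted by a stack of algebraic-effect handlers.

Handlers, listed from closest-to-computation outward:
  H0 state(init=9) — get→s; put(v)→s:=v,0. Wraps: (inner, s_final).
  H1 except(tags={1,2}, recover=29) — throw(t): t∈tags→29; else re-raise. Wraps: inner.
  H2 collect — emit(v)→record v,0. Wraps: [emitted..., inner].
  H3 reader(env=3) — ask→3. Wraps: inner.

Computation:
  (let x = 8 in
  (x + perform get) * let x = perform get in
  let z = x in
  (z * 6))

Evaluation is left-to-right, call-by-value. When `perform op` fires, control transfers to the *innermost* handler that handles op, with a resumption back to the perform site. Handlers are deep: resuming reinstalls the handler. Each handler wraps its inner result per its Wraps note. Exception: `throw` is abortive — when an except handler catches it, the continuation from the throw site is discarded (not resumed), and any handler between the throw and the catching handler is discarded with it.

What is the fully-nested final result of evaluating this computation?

Answer: [(918, 9)]

Working:
get @ H0 ⇒ 9
get @ H0 ⇒ 9
H0 returns (918, 9)
H1 returns (918, 9)
H2 returns [(918, 9)]
H3 returns [(918, 9)]
= [(918, 9)]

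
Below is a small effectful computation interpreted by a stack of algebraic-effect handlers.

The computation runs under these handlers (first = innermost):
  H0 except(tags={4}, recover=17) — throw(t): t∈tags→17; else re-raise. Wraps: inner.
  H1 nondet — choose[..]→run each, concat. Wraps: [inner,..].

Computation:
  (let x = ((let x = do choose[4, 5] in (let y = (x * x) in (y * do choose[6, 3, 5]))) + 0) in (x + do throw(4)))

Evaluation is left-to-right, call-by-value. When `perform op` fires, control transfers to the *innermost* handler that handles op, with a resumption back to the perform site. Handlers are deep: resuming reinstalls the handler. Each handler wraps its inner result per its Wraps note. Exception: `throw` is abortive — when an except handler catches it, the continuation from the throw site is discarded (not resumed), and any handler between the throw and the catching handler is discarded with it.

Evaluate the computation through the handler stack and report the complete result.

Answer: [17, 17, 17, 17, 17, 17]

Evaluation trace:
choose[4, 5] @ H1
  branch[0] choose=4:
    choose[6, 3, 5] @ H1
      branch[0] choose=6:
        throw(4) @ H0 caught ⇒ 17
        H1 returns [17]
      branch[1] choose=3:
        throw(4) @ H0 caught ⇒ 17
        H1 returns [17]
      branch[2] choose=5:
        throw(4) @ H0 caught ⇒ 17
        H1 returns [17]
  branch[1] choose=5:
    choose[6, 3, 5] @ H1
      branch[0] choose=6:
        throw(4) @ H0 caught ⇒ 17
        H1 returns [17]
      branch[1] choose=3:
        throw(4) @ H0 caught ⇒ 17
        H1 returns [17]
      branch[2] choose=5:
        throw(4) @ H0 caught ⇒ 17
        H1 returns [17]
= [17, 17, 17, 17, 17, 17]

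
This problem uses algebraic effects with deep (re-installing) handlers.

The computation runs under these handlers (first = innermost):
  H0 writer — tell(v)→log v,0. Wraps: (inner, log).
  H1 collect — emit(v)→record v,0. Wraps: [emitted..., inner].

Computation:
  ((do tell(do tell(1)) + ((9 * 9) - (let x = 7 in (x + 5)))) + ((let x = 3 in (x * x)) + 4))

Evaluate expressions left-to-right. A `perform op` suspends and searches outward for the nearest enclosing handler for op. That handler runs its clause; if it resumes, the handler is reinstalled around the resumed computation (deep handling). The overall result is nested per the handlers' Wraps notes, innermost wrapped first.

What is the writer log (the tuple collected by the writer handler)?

Working:
tell(1) @ H0 ⇒ log+=1
tell(0) @ H0 ⇒ log+=0
H0 returns (82, (1, 0))
H1 returns [(82, (1, 0))]
= [(82, (1, 0))]

Answer: (1, 0)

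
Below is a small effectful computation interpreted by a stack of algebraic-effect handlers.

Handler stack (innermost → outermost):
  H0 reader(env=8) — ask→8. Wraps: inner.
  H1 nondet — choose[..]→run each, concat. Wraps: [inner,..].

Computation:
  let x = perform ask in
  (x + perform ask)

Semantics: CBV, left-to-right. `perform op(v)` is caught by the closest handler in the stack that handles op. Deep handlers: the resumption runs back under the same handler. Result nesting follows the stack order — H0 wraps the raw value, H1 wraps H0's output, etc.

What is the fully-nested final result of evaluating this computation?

Answer: [16]

Evaluation trace:
ask @ H0 ⇒ 8
ask @ H0 ⇒ 8
H0 returns 16
H1 returns [16]
= [16]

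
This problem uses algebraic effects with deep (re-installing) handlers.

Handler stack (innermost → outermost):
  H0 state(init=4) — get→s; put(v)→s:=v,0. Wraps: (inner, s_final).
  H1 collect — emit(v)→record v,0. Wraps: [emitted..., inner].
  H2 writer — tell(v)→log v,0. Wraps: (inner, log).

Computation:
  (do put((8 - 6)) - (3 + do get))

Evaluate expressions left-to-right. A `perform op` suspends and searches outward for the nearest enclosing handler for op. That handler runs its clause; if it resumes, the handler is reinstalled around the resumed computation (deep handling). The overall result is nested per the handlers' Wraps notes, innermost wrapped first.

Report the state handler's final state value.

Answer: 2

Step-by-step:
put(2) @ H0 ⇒ s:=2
get @ H0 ⇒ 2
H0 returns (-5, 2)
H1 returns [(-5, 2)]
H2 returns ([(-5, 2)], ())
= ([(-5, 2)], ())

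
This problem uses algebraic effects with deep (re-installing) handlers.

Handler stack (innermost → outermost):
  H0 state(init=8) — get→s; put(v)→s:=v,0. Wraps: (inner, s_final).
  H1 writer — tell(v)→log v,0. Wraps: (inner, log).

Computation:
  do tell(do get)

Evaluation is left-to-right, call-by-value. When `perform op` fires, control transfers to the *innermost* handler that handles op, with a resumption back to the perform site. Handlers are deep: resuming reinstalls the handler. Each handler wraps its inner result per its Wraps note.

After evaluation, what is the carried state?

Answer: 8

Working:
get @ H0 ⇒ 8
tell(8) @ H1 ⇒ log+=8
H0 returns (0, 8)
H1 returns ((0, 8), (8))
= ((0, 8), (8))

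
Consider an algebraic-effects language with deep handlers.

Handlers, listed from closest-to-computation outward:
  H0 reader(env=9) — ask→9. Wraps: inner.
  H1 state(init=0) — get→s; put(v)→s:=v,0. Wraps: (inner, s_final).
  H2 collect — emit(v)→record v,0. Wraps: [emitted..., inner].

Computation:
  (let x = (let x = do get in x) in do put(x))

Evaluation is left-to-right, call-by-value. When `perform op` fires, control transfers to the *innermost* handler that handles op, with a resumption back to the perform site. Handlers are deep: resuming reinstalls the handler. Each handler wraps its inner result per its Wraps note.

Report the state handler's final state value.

Evaluation trace:
get @ H1 ⇒ 0
put(0) @ H1 ⇒ s:=0
H0 returns 0
H1 returns (0, 0)
H2 returns [(0, 0)]
= [(0, 0)]

Answer: 0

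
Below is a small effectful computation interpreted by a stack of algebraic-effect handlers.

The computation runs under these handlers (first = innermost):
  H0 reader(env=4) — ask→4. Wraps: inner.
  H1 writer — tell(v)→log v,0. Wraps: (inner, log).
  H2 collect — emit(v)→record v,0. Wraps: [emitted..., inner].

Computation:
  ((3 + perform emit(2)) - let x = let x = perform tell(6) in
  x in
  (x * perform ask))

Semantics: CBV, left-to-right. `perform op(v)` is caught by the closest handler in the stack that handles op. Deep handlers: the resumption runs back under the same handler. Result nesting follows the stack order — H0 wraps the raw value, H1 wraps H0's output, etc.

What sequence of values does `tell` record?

Answer: (6)

Working:
emit(2) @ H2 ⇒ out+=2
tell(6) @ H1 ⇒ log+=6
ask @ H0 ⇒ 4
H0 returns 3
H1 returns (3, (6))
H2 returns [2, (3, (6))]
= [2, (3, (6))]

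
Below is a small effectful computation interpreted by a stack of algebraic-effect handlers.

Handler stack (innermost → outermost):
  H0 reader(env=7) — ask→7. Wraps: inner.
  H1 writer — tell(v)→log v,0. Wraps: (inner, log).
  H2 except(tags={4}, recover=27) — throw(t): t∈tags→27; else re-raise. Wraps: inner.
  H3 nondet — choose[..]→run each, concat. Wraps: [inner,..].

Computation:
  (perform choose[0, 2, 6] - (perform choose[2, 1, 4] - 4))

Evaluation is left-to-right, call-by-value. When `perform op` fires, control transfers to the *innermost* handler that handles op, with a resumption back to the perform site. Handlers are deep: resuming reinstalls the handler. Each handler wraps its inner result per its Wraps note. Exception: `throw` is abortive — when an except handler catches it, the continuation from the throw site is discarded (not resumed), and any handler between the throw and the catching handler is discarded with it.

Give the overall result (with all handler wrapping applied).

Answer: [(2, ()), (3, ()), (0, ()), (4, ()), (5, ()), (2, ()), (8, ()), (9, ()), (6, ())]

Step-by-step:
choose[0, 2, 6] @ H3
  branch[0] choose=0:
    choose[2, 1, 4] @ H3
      branch[0] choose=2:
        H0 returns 2
        H1 returns (2, ())
        H2 returns (2, ())
        H3 returns [(2, ())]
      branch[1] choose=1:
        H0 returns 3
        H1 returns (3, ())
        H2 returns (3, ())
        H3 returns [(3, ())]
      branch[2] choose=4:
        H0 returns 0
        H1 returns (0, ())
        H2 returns (0, ())
        H3 returns [(0, ())]
  branch[1] choose=2:
    choose[2, 1, 4] @ H3
      branch[0] choose=2:
        H0 returns 4
        H1 returns (4, ())
        H2 returns (4, ())
        H3 returns [(4, ())]
      branch[1] choose=1:
        H0 returns 5
        H1 returns (5, ())
        H2 returns (5, ())
        H3 returns [(5, ())]
      branch[2] choose=4:
        H0 returns 2
        H1 returns (2, ())
        H2 returns (2, ())
        H3 returns [(2, ())]
  branch[2] choose=6:
    choose[2, 1, 4] @ H3
      branch[0] choose=2:
        H0 returns 8
        H1 returns (8, ())
        H2 returns (8, ())
        H3 returns [(8, ())]
      branch[1] choose=1:
        H0 returns 9
        H1 returns (9, ())
        H2 returns (9, ())
        H3 returns [(9, ())]
      branch[2] choose=4:
        H0 returns 6
        H1 returns (6, ())
        H2 returns (6, ())
        H3 returns [(6, ())]
= [(2, ()), (3, ()), (0, ()), (4, ()), (5, ()), (2, ()), (8, ()), (9, ()), (6, ())]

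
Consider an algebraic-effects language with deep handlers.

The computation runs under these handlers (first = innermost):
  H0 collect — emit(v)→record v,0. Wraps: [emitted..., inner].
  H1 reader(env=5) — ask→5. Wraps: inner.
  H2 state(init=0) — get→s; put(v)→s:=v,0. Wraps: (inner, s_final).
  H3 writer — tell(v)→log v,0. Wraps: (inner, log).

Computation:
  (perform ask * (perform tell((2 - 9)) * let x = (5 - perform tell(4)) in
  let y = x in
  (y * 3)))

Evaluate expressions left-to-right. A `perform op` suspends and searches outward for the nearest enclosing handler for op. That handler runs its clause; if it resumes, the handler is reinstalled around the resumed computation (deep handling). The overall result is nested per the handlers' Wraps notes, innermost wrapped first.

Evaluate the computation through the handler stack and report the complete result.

Answer: (([0], 0), (-7, 4))

Working:
ask @ H1 ⇒ 5
tell(-7) @ H3 ⇒ log+=-7
tell(4) @ H3 ⇒ log+=4
H0 returns [0]
H1 returns [0]
H2 returns ([0], 0)
H3 returns (([0], 0), (-7, 4))
= (([0], 0), (-7, 4))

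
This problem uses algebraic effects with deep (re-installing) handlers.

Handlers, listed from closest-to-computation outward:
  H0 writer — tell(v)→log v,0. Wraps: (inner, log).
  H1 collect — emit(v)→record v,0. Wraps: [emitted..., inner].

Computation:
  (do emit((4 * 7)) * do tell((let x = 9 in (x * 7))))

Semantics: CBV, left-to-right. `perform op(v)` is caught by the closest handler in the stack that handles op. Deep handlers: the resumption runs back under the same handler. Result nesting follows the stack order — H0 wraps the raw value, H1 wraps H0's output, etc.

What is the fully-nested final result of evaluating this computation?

Working:
emit(28) @ H1 ⇒ out+=28
tell(63) @ H0 ⇒ log+=63
H0 returns (0, (63))
H1 returns [28, (0, (63))]
= [28, (0, (63))]

Answer: [28, (0, (63))]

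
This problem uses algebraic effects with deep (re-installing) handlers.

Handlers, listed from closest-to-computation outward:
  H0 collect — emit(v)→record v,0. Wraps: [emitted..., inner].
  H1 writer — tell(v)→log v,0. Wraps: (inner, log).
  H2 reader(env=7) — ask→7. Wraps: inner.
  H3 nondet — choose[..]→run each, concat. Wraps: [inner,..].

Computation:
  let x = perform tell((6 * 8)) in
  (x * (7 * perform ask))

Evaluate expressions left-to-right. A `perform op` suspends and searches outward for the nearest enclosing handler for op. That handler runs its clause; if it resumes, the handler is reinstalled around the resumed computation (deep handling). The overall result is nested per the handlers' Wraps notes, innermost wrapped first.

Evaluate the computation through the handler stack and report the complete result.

Answer: [([0], (48))]

Evaluation trace:
tell(48) @ H1 ⇒ log+=48
ask @ H2 ⇒ 7
H0 returns [0]
H1 returns ([0], (48))
H2 returns ([0], (48))
H3 returns [([0], (48))]
= [([0], (48))]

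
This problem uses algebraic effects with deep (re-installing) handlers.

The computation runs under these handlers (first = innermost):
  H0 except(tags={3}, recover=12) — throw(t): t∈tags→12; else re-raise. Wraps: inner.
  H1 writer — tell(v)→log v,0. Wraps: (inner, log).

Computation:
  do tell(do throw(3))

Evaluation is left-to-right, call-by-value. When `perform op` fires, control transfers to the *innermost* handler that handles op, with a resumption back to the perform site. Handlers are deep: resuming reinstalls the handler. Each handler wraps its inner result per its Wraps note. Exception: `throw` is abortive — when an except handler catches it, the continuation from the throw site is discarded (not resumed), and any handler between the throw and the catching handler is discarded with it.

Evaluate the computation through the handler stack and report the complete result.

Answer: (12, ())

Evaluation trace:
throw(3) @ H0 caught ⇒ 12
H1 returns (12, ())
= (12, ())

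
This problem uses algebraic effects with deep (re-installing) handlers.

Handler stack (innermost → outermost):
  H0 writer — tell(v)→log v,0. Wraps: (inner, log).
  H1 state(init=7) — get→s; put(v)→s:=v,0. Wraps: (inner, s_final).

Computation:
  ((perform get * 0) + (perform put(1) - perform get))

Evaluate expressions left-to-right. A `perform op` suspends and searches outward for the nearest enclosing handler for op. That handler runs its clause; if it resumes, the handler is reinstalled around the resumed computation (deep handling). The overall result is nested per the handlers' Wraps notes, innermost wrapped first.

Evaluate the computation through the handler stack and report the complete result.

Answer: ((-1, ()), 1)

Evaluation trace:
get @ H1 ⇒ 7
put(1) @ H1 ⇒ s:=1
get @ H1 ⇒ 1
H0 returns (-1, ())
H1 returns ((-1, ()), 1)
= ((-1, ()), 1)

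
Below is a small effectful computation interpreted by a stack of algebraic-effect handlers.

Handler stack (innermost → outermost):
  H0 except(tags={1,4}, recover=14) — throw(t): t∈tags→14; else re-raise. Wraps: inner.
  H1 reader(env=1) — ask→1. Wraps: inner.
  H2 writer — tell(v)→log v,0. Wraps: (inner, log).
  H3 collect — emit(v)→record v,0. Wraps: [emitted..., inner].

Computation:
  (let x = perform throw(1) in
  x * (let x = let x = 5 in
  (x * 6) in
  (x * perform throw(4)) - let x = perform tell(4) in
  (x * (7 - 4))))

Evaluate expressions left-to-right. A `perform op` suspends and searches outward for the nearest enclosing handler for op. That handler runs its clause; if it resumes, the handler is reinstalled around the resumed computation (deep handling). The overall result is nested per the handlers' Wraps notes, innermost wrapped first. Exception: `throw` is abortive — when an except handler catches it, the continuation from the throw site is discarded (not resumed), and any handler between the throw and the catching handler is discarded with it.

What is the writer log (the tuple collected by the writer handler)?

Answer: ()

Step-by-step:
throw(1) @ H0 caught ⇒ 14
H1 returns 14
H2 returns (14, ())
H3 returns [(14, ())]
= [(14, ())]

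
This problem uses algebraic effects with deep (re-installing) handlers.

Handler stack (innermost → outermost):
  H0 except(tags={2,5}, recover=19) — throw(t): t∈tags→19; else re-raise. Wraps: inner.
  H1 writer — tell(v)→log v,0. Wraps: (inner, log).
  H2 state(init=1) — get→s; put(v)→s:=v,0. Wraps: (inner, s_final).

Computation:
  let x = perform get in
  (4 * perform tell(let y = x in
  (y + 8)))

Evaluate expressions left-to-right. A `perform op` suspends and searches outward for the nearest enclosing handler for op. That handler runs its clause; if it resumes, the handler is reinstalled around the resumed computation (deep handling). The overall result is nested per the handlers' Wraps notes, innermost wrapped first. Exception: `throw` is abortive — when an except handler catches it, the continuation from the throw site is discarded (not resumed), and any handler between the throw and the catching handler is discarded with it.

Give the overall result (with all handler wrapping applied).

Answer: ((0, (9)), 1)

Working:
get @ H2 ⇒ 1
tell(9) @ H1 ⇒ log+=9
H0 returns 0
H1 returns (0, (9))
H2 returns ((0, (9)), 1)
= ((0, (9)), 1)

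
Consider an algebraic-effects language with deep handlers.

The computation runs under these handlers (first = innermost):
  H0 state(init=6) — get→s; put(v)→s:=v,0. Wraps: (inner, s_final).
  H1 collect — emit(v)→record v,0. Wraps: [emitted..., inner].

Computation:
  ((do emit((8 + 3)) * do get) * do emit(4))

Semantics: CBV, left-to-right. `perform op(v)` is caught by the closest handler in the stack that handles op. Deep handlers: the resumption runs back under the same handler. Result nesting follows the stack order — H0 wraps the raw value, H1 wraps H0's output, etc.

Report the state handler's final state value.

Answer: 6

Working:
emit(11) @ H1 ⇒ out+=11
get @ H0 ⇒ 6
emit(4) @ H1 ⇒ out+=4
H0 returns (0, 6)
H1 returns [11, 4, (0, 6)]
= [11, 4, (0, 6)]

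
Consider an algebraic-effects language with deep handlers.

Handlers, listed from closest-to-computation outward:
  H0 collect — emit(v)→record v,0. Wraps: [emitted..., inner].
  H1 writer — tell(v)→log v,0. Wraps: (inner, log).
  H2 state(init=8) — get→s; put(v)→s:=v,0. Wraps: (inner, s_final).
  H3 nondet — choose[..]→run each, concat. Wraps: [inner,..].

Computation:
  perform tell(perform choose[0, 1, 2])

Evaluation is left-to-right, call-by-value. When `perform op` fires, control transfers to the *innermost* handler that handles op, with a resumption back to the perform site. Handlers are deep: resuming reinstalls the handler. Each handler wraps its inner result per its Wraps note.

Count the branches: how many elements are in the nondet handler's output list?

Step-by-step:
choose[0, 1, 2] @ H3
  branch[0] choose=0:
    tell(0) @ H1 ⇒ log+=0
    H0 returns [0]
    H1 returns ([0], (0))
    H2 returns (([0], (0)), 8)
    H3 returns [(([0], (0)), 8)]
  branch[1] choose=1:
    tell(1) @ H1 ⇒ log+=1
    H0 returns [0]
    H1 returns ([0], (1))
    H2 returns (([0], (1)), 8)
    H3 returns [(([0], (1)), 8)]
  branch[2] choose=2:
    tell(2) @ H1 ⇒ log+=2
    H0 returns [0]
    H1 returns ([0], (2))
    H2 returns (([0], (2)), 8)
    H3 returns [(([0], (2)), 8)]
= [(([0], (0)), 8), (([0], (1)), 8), (([0], (2)), 8)]

Answer: 3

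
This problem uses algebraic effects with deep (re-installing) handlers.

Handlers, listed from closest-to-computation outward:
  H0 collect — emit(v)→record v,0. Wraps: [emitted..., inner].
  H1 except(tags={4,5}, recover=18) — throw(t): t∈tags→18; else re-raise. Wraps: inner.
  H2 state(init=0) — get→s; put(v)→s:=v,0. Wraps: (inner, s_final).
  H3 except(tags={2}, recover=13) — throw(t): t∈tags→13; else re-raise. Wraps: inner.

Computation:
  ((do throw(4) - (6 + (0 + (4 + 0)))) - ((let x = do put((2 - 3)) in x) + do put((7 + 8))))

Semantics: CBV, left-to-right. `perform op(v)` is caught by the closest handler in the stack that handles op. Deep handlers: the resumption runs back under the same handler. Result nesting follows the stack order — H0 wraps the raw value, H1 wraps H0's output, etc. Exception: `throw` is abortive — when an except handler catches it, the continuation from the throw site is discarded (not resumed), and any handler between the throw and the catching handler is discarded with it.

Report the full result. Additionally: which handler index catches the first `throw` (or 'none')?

Answer: (18, 0) ; first throw caught by: H1

Step-by-step:
throw(4) @ H1 caught ⇒ 18
H2 returns (18, 0)
H3 returns (18, 0)
= (18, 0)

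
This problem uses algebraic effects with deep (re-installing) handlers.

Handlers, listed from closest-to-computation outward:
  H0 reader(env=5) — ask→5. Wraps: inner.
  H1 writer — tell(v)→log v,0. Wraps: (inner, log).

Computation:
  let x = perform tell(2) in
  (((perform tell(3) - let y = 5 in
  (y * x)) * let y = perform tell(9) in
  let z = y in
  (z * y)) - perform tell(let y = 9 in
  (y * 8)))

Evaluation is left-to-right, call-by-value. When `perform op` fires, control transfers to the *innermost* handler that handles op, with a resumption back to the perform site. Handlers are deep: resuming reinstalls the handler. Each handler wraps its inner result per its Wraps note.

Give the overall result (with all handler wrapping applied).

Answer: (0, (2, 3, 9, 72))

Evaluation trace:
tell(2) @ H1 ⇒ log+=2
tell(3) @ H1 ⇒ log+=3
tell(9) @ H1 ⇒ log+=9
tell(72) @ H1 ⇒ log+=72
H0 returns 0
H1 returns (0, (2, 3, 9, 72))
= (0, (2, 3, 9, 72))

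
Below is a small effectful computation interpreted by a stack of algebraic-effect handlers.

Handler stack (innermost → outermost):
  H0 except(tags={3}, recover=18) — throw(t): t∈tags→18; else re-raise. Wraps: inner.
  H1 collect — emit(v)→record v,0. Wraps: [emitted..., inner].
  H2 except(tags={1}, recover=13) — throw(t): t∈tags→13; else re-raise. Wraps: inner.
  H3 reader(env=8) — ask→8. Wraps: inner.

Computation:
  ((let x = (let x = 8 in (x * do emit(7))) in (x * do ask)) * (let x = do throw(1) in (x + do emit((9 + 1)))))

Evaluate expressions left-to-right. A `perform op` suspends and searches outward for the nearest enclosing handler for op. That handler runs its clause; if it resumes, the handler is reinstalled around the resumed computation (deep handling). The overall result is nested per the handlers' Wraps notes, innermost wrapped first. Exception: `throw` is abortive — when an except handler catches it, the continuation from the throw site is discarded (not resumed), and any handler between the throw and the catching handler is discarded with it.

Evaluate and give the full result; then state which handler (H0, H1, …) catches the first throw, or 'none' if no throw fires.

Answer: 13 ; first throw caught by: H2

Step-by-step:
emit(7) @ H1 ⇒ out+=7
ask @ H3 ⇒ 8
throw(1) @ H0 re-raised
throw(1) @ H2 caught ⇒ 13
H3 returns 13
= 13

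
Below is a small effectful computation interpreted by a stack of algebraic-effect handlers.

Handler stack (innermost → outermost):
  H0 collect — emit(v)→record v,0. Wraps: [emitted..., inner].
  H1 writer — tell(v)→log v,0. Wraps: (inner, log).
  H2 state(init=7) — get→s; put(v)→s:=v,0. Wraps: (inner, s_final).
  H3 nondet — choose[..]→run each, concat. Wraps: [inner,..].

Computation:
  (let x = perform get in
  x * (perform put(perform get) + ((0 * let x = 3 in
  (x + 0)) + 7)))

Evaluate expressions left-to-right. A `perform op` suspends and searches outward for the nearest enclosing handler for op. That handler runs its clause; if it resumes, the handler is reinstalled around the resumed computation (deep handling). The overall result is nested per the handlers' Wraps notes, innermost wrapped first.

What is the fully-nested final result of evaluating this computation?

Step-by-step:
get @ H2 ⇒ 7
get @ H2 ⇒ 7
put(7) @ H2 ⇒ s:=7
H0 returns [49]
H1 returns ([49], ())
H2 returns (([49], ()), 7)
H3 returns [(([49], ()), 7)]
= [(([49], ()), 7)]

Answer: [(([49], ()), 7)]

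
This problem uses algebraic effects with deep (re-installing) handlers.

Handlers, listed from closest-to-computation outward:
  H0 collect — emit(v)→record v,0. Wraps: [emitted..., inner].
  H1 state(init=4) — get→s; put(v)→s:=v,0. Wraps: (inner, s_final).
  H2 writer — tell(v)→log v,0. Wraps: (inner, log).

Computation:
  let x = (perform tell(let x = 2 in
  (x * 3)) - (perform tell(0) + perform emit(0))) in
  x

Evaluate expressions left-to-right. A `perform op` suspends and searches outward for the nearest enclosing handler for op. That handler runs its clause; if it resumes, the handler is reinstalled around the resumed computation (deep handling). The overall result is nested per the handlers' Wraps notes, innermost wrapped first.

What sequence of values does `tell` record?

Answer: (6, 0)

Working:
tell(6) @ H2 ⇒ log+=6
tell(0) @ H2 ⇒ log+=0
emit(0) @ H0 ⇒ out+=0
H0 returns [0, 0]
H1 returns ([0, 0], 4)
H2 returns (([0, 0], 4), (6, 0))
= (([0, 0], 4), (6, 0))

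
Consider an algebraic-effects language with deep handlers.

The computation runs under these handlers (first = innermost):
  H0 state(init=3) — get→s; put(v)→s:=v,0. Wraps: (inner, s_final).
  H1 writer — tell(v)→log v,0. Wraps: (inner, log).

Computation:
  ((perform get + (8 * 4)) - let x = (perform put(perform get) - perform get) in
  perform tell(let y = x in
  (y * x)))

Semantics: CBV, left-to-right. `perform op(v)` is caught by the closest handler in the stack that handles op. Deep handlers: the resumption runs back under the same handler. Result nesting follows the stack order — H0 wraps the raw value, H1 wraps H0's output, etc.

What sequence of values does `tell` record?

Evaluation trace:
get @ H0 ⇒ 3
get @ H0 ⇒ 3
put(3) @ H0 ⇒ s:=3
get @ H0 ⇒ 3
tell(9) @ H1 ⇒ log+=9
H0 returns (35, 3)
H1 returns ((35, 3), (9))
= ((35, 3), (9))

Answer: (9)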